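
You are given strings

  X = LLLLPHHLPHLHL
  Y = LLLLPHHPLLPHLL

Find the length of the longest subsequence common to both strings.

12

Match L [1,1]; then L [2,2]; then L [3,3]; then L [4,4]; then P [5,5]; then H [6,6]; then H [7,7]; then L [8,10]; then P [9,11]; then H [10,12]; then L [11,13]; then L [13,14] — 12 characters in the same relative order in both. The LCS DP gives dp[13][14] = 12, so this is optimal.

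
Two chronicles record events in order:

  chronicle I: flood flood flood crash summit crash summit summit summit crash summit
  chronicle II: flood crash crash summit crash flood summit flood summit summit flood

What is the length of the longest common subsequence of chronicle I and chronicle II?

7

Match flood [1,1]; then crash [4,3]; then summit [5,4]; then crash [6,5]; then summit [7,7]; then summit [8,9]; then summit [9,10] — 7 events in the same relative order in both. The LCS DP gives dp[11][11] = 7, so this is optimal.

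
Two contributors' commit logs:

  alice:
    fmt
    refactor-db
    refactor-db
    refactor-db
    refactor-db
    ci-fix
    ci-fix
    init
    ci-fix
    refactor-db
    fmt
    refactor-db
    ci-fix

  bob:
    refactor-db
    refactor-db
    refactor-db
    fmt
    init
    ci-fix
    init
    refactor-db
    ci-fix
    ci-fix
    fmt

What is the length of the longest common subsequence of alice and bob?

Match refactor-db (alice #2, bob #1), then refactor-db (alice #3, bob #2), then refactor-db (alice #4, bob #3), then refactor-db (alice #5, bob #8), then ci-fix (alice #7, bob #9), then ci-fix (alice #9, bob #10), then fmt (alice #11, bob #11) — 7 commits in the same relative order in both. dp[13][11] = 7 confirms this is the maximum.

7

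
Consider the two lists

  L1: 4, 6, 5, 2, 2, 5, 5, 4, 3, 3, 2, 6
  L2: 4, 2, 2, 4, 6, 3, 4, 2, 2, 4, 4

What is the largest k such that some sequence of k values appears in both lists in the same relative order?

Taking 4 (L1 #1, L2 #1) → 2 (L1 #4, L2 #2) → 2 (L1 #5, L2 #3) → 4 (L1 #8, L2 #4) → 3 (L1 #9, L2 #6) → 2 (L1 #11, L2 #9) gives a common subsequence of length 6. The LCS DP gives dp[12][11] = 6, so this is optimal.

6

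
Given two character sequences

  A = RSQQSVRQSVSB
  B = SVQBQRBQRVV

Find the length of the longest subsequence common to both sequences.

Let dp[i][j] be the LCS length of the first i characters of A and the first j characters of B. dp[i][j] = dp[i-1][j-1]+1 when the i-th and j-th characters match, else max(dp[i-1][j], dp[i][j-1]).
    ·  S  V  Q  B  Q  R  B  Q  R  V  V
 ·  0  0  0  0  0  0  0  0  0  0  0  0
 R  0  0  0  0  0  0  1  1  1  1  1  1
 S  0  1  1  1  1  1  1  1  1  1  1  1
 Q  0  1  1  2  2  2  2  2  2  2  2  2
 Q  0  1  1  2  2  3  3  3  3  3  3  3
 S  0  1  1  2  2  3  3  3  3  3  3  3
 V  0  1  2  2  2  3  3  3  3  3  4  4
 R  0  1  2  2  2  3  4  4  4  4  4  4
 Q  0  1  2  3  3  3  4  4  5  5  5  5
 S  0  1  2  3  3  3  4  4  5  5  5  5
 V  0  1  2  3  3  3  4  4  5  5  6  6
 S  0  1  2  3  3  3  4  4  5  5  6  6
 B  0  1  2  3  4  4  4  5  5  5  6  6
dp[12][11] = 6. One LCS (by backtracking along matches): SQQRQV.

6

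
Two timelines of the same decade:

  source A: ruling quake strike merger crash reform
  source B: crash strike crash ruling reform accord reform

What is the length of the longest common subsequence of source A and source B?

3

Pick strike at source A[3]=source B[2], crash at source A[5]=source B[3], reform at source A[6]=source B[7]; all 3 events appear in both, in order, and the DP table's final entry dp[6][7] is also 3, so no common subsequence is longer.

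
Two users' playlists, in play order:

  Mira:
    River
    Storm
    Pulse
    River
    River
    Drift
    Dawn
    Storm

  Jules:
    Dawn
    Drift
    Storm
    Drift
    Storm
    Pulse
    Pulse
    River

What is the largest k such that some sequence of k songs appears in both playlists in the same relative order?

Pick Storm at Mira[2]=Jules[5], then Pulse at Mira[3]=Jules[7], then River at Mira[5]=Jules[8]; all 3 songs appear in both, in order. dp[8][8] = 3 confirms this is the maximum.

3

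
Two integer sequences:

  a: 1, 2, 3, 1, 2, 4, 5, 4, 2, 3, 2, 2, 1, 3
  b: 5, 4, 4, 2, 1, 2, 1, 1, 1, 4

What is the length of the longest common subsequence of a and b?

Let dp[i][j] be the LCS length of the first i values of a and the first j values of b. dp[i][j] = dp[i-1][j-1]+1 when the i-th and j-th values match, else max(dp[i-1][j], dp[i][j-1]).
    ·  5  4  4  2  1  2  1  1  1  4
 ·  0  0  0  0  0  0  0  0  0  0  0
 1  0  0  0  0  0  1  1  1  1  1  1
 2  0  0  0  0  1  1  2  2  2  2  2
 3  0  0  0  0  1  1  2  2  2  2  2
 1  0  0  0  0  1  2  2  3  3  3  3
 2  0  0  0  0  1  2  3  3  3  3  3
 4  0  0  1  1  1  2  3  3  3  3  4
 5  0  1  1  1  1  2  3  3  3  3  4
 4  0  1  2  2  2  2  3  3  3  3  4
 2  0  1  2  2  3  3  3  3  3  3  4
 3  0  1  2  2  3  3  3  3  3  3  4
 2  0  1  2  2  3  3  4  4  4  4  4
 2  0  1  2  2  3  3  4  4  4  4  4
 1  0  1  2  2  3  4  4  5  5  5  5
 3  0  1  2  2  3  4  4  5  5  5  5
dp[14][10] = 5. One LCS (by backtracking along matches): 4, 4, 2, 2, 1.

5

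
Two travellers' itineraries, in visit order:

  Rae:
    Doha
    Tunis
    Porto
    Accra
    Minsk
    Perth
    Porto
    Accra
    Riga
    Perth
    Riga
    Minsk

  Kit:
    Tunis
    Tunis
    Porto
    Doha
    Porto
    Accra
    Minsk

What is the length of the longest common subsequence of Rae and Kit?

5

Pick Tunis (Rae #2, Kit #2); then Porto (Rae #3, Kit #3); then Porto (Rae #7, Kit #5); then Accra (Rae #8, Kit #6); then Minsk (Rae #12, Kit #7); all 5 stops appear in both, in order. The LCS DP gives dp[12][7] = 5, so this is optimal.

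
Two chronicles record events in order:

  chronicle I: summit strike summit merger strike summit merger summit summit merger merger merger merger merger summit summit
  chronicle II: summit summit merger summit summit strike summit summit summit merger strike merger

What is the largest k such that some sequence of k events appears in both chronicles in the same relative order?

One common subsequence of length 9: summit at chronicle I[1]=chronicle II[1] → summit at chronicle I[3]=chronicle II[2] → merger at chronicle I[4]=chronicle II[3] → strike at chronicle I[5]=chronicle II[6] → summit at chronicle I[6]=chronicle II[7] → summit at chronicle I[8]=chronicle II[8] → summit at chronicle I[9]=chronicle II[9] → merger at chronicle I[10]=chronicle II[10] → merger at chronicle I[14]=chronicle II[12], and the DP table's final entry dp[16][12] is also 9, so no common subsequence is longer.

9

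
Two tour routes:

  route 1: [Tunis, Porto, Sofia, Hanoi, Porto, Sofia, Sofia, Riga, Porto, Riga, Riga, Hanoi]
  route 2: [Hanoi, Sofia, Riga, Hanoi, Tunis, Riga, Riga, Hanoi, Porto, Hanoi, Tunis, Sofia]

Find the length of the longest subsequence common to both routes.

6

Pick Hanoi at route 1[4]=route 2[1] → Sofia at route 1[7]=route 2[2] → Riga at route 1[8]=route 2[3] → Riga at route 1[10]=route 2[6] → Riga at route 1[11]=route 2[7] → Hanoi at route 1[12]=route 2[10]; all 6 stops appear in both, in order. dp[12][12] = 6 confirms this is the maximum.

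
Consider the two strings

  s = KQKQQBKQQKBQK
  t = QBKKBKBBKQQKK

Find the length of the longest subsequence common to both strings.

Match K (s #1, t #4); then K (s #3, t #6); then B (s #6, t #8); then K (s #7, t #9); then Q (s #8, t #10); then Q (s #9, t #11); then K (s #10, t #12); then K (s #13, t #13) — 8 characters in the same relative order in both, and the DP table's final entry dp[13][13] is also 8, so no common subsequence is longer.

8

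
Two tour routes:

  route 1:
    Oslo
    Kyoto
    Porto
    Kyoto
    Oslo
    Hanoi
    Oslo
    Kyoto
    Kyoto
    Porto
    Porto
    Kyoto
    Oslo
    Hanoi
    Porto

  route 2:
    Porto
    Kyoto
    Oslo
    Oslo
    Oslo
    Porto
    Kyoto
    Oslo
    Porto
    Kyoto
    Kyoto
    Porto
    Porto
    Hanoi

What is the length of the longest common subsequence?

9

One common subsequence of length 9: Oslo [1,5], then Porto [3,6], then Kyoto [4,7], then Oslo [5,8], then Kyoto [8,10], then Kyoto [9,11], then Porto [10,12], then Porto [11,13], then Hanoi [14,14], and the DP table's final entry dp[15][14] is also 9, so no common subsequence is longer.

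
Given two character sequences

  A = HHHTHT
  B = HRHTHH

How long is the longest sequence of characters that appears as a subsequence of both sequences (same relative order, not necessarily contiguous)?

4

Pick H (A #1, B #1), then H (A #2, B #3), then H (A #3, B #5), then H (A #5, B #6); all 4 characters appear in both, in order, and the DP table's final entry dp[6][6] is also 4, so no common subsequence is longer.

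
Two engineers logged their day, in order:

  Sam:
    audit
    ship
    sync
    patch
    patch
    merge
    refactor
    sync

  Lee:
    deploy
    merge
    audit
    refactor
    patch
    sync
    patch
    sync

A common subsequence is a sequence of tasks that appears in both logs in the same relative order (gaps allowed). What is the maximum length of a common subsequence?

Taking audit at Sam[1]=Lee[3]; then sync at Sam[3]=Lee[6]; then patch at Sam[5]=Lee[7]; then sync at Sam[8]=Lee[8] gives a common subsequence of length 4, and the DP table's final entry dp[8][8] is also 4, so no common subsequence is longer.

4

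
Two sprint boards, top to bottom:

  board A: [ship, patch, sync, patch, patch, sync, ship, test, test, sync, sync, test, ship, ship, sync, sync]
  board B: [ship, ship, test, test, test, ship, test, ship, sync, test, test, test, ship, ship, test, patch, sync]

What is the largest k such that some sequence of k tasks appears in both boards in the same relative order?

Match ship (board A #1, board B #1), ship (board A #7, board B #2), test (board A #8, board B #5), test (board A #9, board B #7), sync (board A #10, board B #9), test (board A #12, board B #12), ship (board A #13, board B #13), ship (board A #14, board B #14), sync (board A #16, board B #17) — 9 tasks in the same relative order in both, and the DP table's final entry dp[16][17] is also 9, so no common subsequence is longer.

9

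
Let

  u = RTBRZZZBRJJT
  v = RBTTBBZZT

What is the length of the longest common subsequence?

6

Let dp[i][j] be the LCS length of the first i characters of u and the first j characters of v. dp[i][j] = dp[i-1][j-1]+1 when the i-th and j-th characters match, else max(dp[i-1][j], dp[i][j-1]).
    ·  R  B  T  T  B  B  Z  Z  T
 ·  0  0  0  0  0  0  0  0  0  0
 R  0  1  1  1  1  1  1  1  1  1
 T  0  1  1  2  2  2  2  2  2  2
 B  0  1  2  2  2  3  3  3  3  3
 R  0  1  2  2  2  3  3  3  3  3
 Z  0  1  2  2  2  3  3  4  4  4
 Z  0  1  2  2  2  3  3  4  5  5
 Z  0  1  2  2  2  3  3  4  5  5
 B  0  1  2  2  2  3  4  4  5  5
 R  0  1  2  2  2  3  4  4  5  5
 J  0  1  2  2  2  3  4  4  5  5
 J  0  1  2  2  2  3  4  4  5  5
 T  0  1  2  3  3  3  4  4  5  6
dp[12][9] = 6. One LCS (by backtracking along matches): RTBZZT.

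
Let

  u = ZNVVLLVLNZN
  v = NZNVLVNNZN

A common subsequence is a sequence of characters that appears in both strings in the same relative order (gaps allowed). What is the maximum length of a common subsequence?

Let dp[i][j] be the LCS length of the first i characters of u and the first j characters of v. dp[i][j] = dp[i-1][j-1]+1 when the i-th and j-th characters match, else max(dp[i-1][j], dp[i][j-1]).
    ·  N  Z  N  V  L  V  N  N  Z  N
 ·  0  0  0  0  0  0  0  0  0  0  0
 Z  0  0  1  1  1  1  1  1  1  1  1
 N  0  1  1  2  2  2  2  2  2  2  2
 V  0  1  1  2  3  3  3  3  3  3  3
 V  0  1  1  2  3  3  4  4  4  4  4
 L  0  1  1  2  3  4  4  4  4  4  4
 L  0  1  1  2  3  4  4  4  4  4  4
 V  0  1  1  2  3  4  5  5  5  5  5
 L  0  1  1  2  3  4  5  5  5  5  5
 N  0  1  1  2  3  4  5  6  6  6  6
 Z  0  1  2  2  3  4  5  6  6  7  7
 N  0  1  2  3  3  4  5  6  7  7  8
dp[11][10] = 8. One LCS (by backtracking along matches): ZNVLVNZN.

8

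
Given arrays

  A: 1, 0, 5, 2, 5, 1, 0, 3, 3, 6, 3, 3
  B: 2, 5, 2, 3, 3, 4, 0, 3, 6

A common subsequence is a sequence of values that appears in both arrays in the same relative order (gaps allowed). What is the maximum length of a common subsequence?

5

Match 5 [3,2], 2 [4,3], 0 [7,7], 3 [9,8], 6 [10,9] — 5 values in the same relative order in both, and the DP table's final entry dp[12][9] is also 5, so no common subsequence is longer.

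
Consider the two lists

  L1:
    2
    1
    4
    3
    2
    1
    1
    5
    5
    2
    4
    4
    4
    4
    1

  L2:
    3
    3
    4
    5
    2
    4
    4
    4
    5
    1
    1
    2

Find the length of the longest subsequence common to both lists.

One common subsequence of length 7: 4 [3,3] → 5 [9,4] → 2 [10,5] → 4 [11,6] → 4 [12,7] → 4 [13,8] → 1 [15,11], and the DP table's final entry dp[15][12] is also 7, so no common subsequence is longer.

7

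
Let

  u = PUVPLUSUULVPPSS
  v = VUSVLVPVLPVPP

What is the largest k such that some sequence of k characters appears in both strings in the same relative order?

7

Taking U [2,2], then V [3,6], then P [4,7], then L [5,9], then V [11,11], then P [12,12], then P [13,13] gives a common subsequence of length 7. dp[15][13] = 7 confirms this is the maximum.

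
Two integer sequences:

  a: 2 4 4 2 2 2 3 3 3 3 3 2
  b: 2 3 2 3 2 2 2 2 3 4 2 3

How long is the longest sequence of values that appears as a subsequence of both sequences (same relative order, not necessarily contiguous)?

6

Let dp[i][j] be the LCS length of the first i values of a and the first j values of b. dp[i][j] = dp[i-1][j-1]+1 when the i-th and j-th values match, else max(dp[i-1][j], dp[i][j-1]).
    ·  2  3  2  3  2  2  2  2  3  4  2  3
 ·  0  0  0  0  0  0  0  0  0  0  0  0  0
 2  0  1  1  1  1  1  1  1  1  1  1  1  1
 4  0  1  1  1  1  1  1  1  1  1  2  2  2
 4  0  1  1  1  1  1  1  1  1  1  2  2  2
 2  0  1  1  2  2  2  2  2  2  2  2  3  3
 2  0  1  1  2  2  3  3  3  3  3  3  3  3
 2  0  1  1  2  2  3  4  4  4  4  4  4  4
 3  0  1  2  2  3  3  4  4  4  5  5  5  5
 3  0  1  2  2  3  3  4  4  4  5  5  5  6
 3  0  1  2  2  3  3  4  4  4  5  5  5  6
 3  0  1  2  2  3  3  4  4  4  5  5  5  6
 3  0  1  2  2  3  3  4  4  4  5  5  5  6
 2  0  1  2  3  3  4  4  5  5  5  5  6  6
dp[12][12] = 6. One LCS (by backtracking along matches): 2, 2, 2, 2, 3, 3.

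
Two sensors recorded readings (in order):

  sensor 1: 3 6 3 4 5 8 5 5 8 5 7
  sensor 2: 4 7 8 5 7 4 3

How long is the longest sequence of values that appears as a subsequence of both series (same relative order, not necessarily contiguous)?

Let dp[i][j] be the LCS length of the first i values of sensor 1 and the first j values of sensor 2. dp[i][j] = dp[i-1][j-1]+1 when the i-th and j-th values match, else max(dp[i-1][j], dp[i][j-1]).
    ·  4  7  8  5  7  4  3
 ·  0  0  0  0  0  0  0  0
 3  0  0  0  0  0  0  0  1
 6  0  0  0  0  0  0  0  1
 3  0  0  0  0  0  0  0  1
 4  0  1  1  1  1  1  1  1
 5  0  1  1  1  2  2  2  2
 8  0  1  1  2  2  2  2  2
 5  0  1  1  2  3  3  3  3
 5  0  1  1  2  3  3  3  3
 8  0  1  1  2  3  3  3  3
 5  0  1  1  2  3  3  3  3
 7  0  1  2  2  3  4  4  4
dp[11][7] = 4. One LCS (by backtracking along matches): 4, 8, 5, 7.

4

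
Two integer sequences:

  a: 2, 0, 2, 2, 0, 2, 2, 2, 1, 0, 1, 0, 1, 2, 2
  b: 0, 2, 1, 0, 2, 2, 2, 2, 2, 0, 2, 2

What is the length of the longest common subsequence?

10

Pick 2 [1,2], then 0 [2,4], then 2 [3,5], then 2 [4,6], then 2 [6,7], then 2 [7,8], then 2 [8,9], then 0 [12,10], then 2 [14,11], then 2 [15,12]; all 10 values appear in both, in order. Since dp[15][12] = 10, nothing longer is possible.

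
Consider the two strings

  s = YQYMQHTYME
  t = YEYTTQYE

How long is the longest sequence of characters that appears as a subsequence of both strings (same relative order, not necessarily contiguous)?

Let dp[i][j] be the LCS length of the first i characters of s and the first j characters of t. dp[i][j] = dp[i-1][j-1]+1 when the i-th and j-th characters match, else max(dp[i-1][j], dp[i][j-1]).
    ·  Y  E  Y  T  T  Q  Y  E
 ·  0  0  0  0  0  0  0  0  0
 Y  0  1  1  1  1  1  1  1  1
 Q  0  1  1  1  1  1  2  2  2
 Y  0  1  1  2  2  2  2  3  3
 M  0  1  1  2  2  2  2  3  3
 Q  0  1  1  2  2  2  3  3  3
 H  0  1  1  2  2  2  3  3  3
 T  0  1  1  2  3  3  3  3  3
 Y  0  1  1  2  3  3  3  4  4
 M  0  1  1  2  3  3  3  4  4
 E  0  1  2  2  3  3  3  4  5
dp[10][8] = 5. One LCS (by backtracking along matches): YYQYE.

5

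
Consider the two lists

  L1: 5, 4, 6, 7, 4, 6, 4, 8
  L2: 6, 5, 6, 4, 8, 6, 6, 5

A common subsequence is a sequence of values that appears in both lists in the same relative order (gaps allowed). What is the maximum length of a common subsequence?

Match 5 at L1[1]=L2[2]; then 4 at L1[2]=L2[4]; then 6 at L1[3]=L2[6]; then 6 at L1[6]=L2[7] — 4 values in the same relative order in both. Since dp[8][8] = 4, nothing longer is possible.

4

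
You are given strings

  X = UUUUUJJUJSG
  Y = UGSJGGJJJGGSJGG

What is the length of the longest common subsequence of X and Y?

Match U (X #1, Y #1), then J (X #6, Y #7), then J (X #7, Y #8), then J (X #9, Y #9), then S (X #10, Y #12), then G (X #11, Y #15) — 6 characters in the same relative order in both, and the DP table's final entry dp[11][15] is also 6, so no common subsequence is longer.

6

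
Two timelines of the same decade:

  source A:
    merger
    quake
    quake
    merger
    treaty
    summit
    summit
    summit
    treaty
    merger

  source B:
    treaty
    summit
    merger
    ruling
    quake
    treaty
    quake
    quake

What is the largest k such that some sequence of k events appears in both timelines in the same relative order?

3

Match merger (source A #1, source B #3); then quake (source A #2, source B #7); then quake (source A #3, source B #8) — 3 events in the same relative order in both. Since dp[10][8] = 3, nothing longer is possible.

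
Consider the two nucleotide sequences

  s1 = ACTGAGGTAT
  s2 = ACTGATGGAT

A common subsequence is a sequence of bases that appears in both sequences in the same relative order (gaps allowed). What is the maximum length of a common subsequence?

9

Let dp[i][j] be the LCS length of the first i bases of s1 and the first j bases of s2. dp[i][j] = dp[i-1][j-1]+1 when the i-th and j-th bases match, else max(dp[i-1][j], dp[i][j-1]).
    ·  A  C  T  G  A  T  G  G  A  T
 ·  0  0  0  0  0  0  0  0  0  0  0
 A  0  1  1  1  1  1  1  1  1  1  1
 C  0  1  2  2  2  2  2  2  2  2  2
 T  0  1  2  3  3  3  3  3  3  3  3
 G  0  1  2  3  4  4  4  4  4  4  4
 A  0  1  2  3  4  5  5  5  5  5  5
 G  0  1  2  3  4  5  5  6  6  6  6
 G  0  1  2  3  4  5  5  6  7  7  7
 T  0  1  2  3  4  5  6  6  7  7  8
 A  0  1  2  3  4  5  6  6  7  8  8
 T  0  1  2  3  4  5  6  6  7  8  9
dp[10][10] = 9. One LCS (by backtracking along matches): ACTGAGGAT.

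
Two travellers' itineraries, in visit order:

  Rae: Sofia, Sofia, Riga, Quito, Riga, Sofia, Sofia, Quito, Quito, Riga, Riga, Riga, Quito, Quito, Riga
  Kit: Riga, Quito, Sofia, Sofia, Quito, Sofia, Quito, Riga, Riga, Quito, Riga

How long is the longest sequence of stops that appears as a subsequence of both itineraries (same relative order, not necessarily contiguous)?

10

Match Riga [3,1], Quito [4,2], Sofia [6,3], Sofia [7,4], Quito [8,5], Quito [9,7], Riga [11,8], Riga [12,9], Quito [14,10], Riga [15,11] — 10 stops in the same relative order in both. dp[15][11] = 10 confirms this is the maximum.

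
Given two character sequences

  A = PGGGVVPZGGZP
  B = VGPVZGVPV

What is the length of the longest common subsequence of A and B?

Pick P at A[1]=B[3], V at A[6]=B[4], Z at A[8]=B[5], G at A[9]=B[6], P at A[12]=B[8]; all 5 characters appear in both, in order, and the DP table's final entry dp[12][9] is also 5, so no common subsequence is longer.

5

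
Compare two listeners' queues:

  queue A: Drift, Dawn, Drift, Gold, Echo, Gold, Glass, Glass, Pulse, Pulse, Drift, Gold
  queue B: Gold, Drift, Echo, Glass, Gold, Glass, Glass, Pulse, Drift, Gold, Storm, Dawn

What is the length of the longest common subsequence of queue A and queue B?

One common subsequence of length 8: Drift at queue A[3]=queue B[2], Echo at queue A[5]=queue B[3], Gold at queue A[6]=queue B[5], Glass at queue A[7]=queue B[6], Glass at queue A[8]=queue B[7], Pulse at queue A[10]=queue B[8], Drift at queue A[11]=queue B[9], Gold at queue A[12]=queue B[10]. Since dp[12][12] = 8, nothing longer is possible.

8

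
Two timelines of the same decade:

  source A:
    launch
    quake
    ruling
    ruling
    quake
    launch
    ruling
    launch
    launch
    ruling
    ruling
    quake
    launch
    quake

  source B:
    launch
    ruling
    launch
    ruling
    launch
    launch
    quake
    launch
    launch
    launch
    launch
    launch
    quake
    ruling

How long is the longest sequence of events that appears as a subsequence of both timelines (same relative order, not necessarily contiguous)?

9

Match launch [1,1]; then ruling [3,2]; then ruling [4,4]; then quake [5,7]; then launch [6,9]; then launch [8,10]; then launch [9,11]; then launch [13,12]; then quake [14,13] — 9 events in the same relative order in both. The LCS DP gives dp[14][14] = 9, so this is optimal.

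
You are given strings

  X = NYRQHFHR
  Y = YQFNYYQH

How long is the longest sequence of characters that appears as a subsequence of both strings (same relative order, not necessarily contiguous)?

4

Pick N at X[1]=Y[4]; then Y at X[2]=Y[6]; then Q at X[4]=Y[7]; then H at X[7]=Y[8]; all 4 characters appear in both, in order. dp[8][8] = 4 confirms this is the maximum.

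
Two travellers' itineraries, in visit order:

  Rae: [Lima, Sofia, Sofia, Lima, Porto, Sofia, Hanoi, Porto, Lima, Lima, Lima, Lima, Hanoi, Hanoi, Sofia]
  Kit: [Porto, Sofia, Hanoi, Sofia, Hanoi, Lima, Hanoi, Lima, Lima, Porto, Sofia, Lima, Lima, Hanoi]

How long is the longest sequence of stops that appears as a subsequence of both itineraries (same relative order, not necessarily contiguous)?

Taking Sofia (Rae #2, Kit #2) → Sofia (Rae #3, Kit #4) → Lima (Rae #4, Kit #6) → Hanoi (Rae #7, Kit #7) → Lima (Rae #9, Kit #8) → Lima (Rae #10, Kit #9) → Lima (Rae #11, Kit #12) → Lima (Rae #12, Kit #13) → Hanoi (Rae #14, Kit #14) gives a common subsequence of length 9. The LCS DP gives dp[15][14] = 9, so this is optimal.

9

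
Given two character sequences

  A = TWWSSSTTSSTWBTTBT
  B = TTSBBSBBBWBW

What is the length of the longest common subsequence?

6

Pick T [7,1], T [8,2], S [9,3], S [10,6], W [12,10], B [13,11]; all 6 characters appear in both, in order. Since dp[17][12] = 6, nothing longer is possible.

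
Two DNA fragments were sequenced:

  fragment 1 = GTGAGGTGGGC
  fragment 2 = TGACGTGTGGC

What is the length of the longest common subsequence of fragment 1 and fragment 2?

Pick T [2,1]; then G [3,2]; then A [4,3]; then G [5,5]; then G [6,7]; then T [7,8]; then G [9,9]; then G [10,10]; then C [11,11]; all 9 bases appear in both, in order. Since dp[11][11] = 9, nothing longer is possible.

9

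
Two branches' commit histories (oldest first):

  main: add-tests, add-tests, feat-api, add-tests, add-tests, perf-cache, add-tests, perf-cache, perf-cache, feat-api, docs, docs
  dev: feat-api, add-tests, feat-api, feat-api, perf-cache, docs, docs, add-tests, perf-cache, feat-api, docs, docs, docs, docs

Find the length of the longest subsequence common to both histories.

8

Pick add-tests at main[1]=dev[2], feat-api at main[3]=dev[4], perf-cache at main[6]=dev[5], add-tests at main[7]=dev[8], perf-cache at main[9]=dev[9], feat-api at main[10]=dev[10], docs at main[11]=dev[13], docs at main[12]=dev[14]; all 8 commits appear in both, in order. Since dp[12][14] = 8, nothing longer is possible.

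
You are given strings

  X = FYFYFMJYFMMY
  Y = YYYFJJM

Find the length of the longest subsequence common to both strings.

Let dp[i][j] be the LCS length of the first i characters of X and the first j characters of Y. dp[i][j] = dp[i-1][j-1]+1 when the i-th and j-th characters match, else max(dp[i-1][j], dp[i][j-1]).
    ·  Y  Y  Y  F  J  J  M
 ·  0  0  0  0  0  0  0  0
 F  0  0  0  0  1  1  1  1
 Y  0  1  1  1  1  1  1  1
 F  0  1  1  1  2  2  2  2
 Y  0  1  2  2  2  2  2  2
 F  0  1  2  2  3  3  3  3
 M  0  1  2  2  3  3  3  4
 J  0  1  2  2  3  4  4  4
 Y  0  1  2  3  3  4  4  4
 F  0  1  2  3  4  4  4  4
 M  0  1  2  3  4  4  4  5
 M  0  1  2  3  4  4  4  5
 Y  0  1  2  3  4  4  4  5
dp[12][7] = 5. One LCS (by backtracking along matches): YYFJM.

5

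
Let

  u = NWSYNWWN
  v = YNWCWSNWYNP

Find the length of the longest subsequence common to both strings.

6

Match N (u #1, v #2) → W (u #2, v #5) → S (u #3, v #6) → N (u #5, v #7) → W (u #6, v #8) → N (u #8, v #10) — 6 characters in the same relative order in both. dp[8][11] = 6 confirms this is the maximum.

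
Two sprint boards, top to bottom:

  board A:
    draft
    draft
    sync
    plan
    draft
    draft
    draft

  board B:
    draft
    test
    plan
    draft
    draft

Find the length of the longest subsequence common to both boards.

4

Match draft (board A #1, board B #1), plan (board A #4, board B #3), draft (board A #6, board B #4), draft (board A #7, board B #5) — 4 tasks in the same relative order in both, and the DP table's final entry dp[7][5] is also 4, so no common subsequence is longer.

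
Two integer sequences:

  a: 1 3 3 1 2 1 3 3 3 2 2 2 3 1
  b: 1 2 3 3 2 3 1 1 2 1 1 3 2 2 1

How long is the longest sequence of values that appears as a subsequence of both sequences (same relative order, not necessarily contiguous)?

10

Taking 1 [1,1]; then 3 [2,4]; then 3 [3,6]; then 1 [4,8]; then 2 [5,9]; then 1 [6,11]; then 3 [9,12]; then 2 [11,13]; then 2 [12,14]; then 1 [14,15] gives a common subsequence of length 10, and the DP table's final entry dp[14][15] is also 10, so no common subsequence is longer.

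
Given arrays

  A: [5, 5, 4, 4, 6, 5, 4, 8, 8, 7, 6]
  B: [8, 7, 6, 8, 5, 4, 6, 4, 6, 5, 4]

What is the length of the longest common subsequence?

Let dp[i][j] be the LCS length of the first i values of A and the first j values of B. dp[i][j] = dp[i-1][j-1]+1 when the i-th and j-th values match, else max(dp[i-1][j], dp[i][j-1]).
    ·  8  7  6  8  5  4  6  4  6  5  4
 ·  0  0  0  0  0  0  0  0  0  0  0  0
 5  0  0  0  0  0  1  1  1  1  1  1  1
 5  0  0  0  0  0  1  1  1  1  1  2  2
 4  0  0  0  0  0  1  2  2  2  2  2  3
 4  0  0  0  0  0  1  2  2  3  3  3  3
 6  0  0  0  1  1  1  2  3  3  4  4  4
 5  0  0  0  1  1  2  2  3  3  4  5  5
 4  0  0  0  1  1  2  3  3  4  4  5  6
 8  0  1  1  1  2  2  3  3  4  4  5  6
 8  0  1  1  1  2  2  3  3  4  4  5  6
 7  0  1  2  2  2  2  3  3  4  4  5  6
 6  0  1  2  3  3  3  3  4  4  5  5  6
dp[11][11] = 6. One LCS (by backtracking along matches): 5, 4, 4, 6, 5, 4.

6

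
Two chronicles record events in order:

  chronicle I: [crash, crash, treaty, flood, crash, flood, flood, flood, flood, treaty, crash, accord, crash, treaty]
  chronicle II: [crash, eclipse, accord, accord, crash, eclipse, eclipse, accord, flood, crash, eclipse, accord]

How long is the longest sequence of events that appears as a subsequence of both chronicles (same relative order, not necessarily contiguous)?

5

Match crash [1,1], crash [2,5], flood [4,9], crash [5,10], accord [12,12] — 5 events in the same relative order in both, and the DP table's final entry dp[14][12] is also 5, so no common subsequence is longer.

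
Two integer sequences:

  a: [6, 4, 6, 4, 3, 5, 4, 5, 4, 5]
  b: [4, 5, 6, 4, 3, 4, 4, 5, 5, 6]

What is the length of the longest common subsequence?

Match 4 (a #2, b #1), then 6 (a #3, b #3), then 4 (a #4, b #4), then 3 (a #5, b #5), then 4 (a #7, b #7), then 5 (a #8, b #8), then 5 (a #10, b #9) — 7 values in the same relative order in both. dp[10][10] = 7 confirms this is the maximum.

7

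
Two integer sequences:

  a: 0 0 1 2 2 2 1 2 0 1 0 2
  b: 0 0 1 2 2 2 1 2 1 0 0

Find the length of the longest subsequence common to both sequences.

10

Let dp[i][j] be the LCS length of the first i values of a and the first j values of b. dp[i][j] = dp[i-1][j-1]+1 when the i-th and j-th values match, else max(dp[i-1][j], dp[i][j-1]).
    ·  0  0  1  2  2  2  1  2  1  0  0
 ·  0  0  0  0  0  0  0  0  0  0  0  0
 0  0  1  1  1  1  1  1  1  1  1  1  1
 0  0  1  2  2  2  2  2  2  2  2  2  2
 1  0  1  2  3  3  3  3  3  3  3  3  3
 2  0  1  2  3  4  4  4  4  4  4  4  4
 2  0  1  2  3  4  5  5  5  5  5  5  5
 2  0  1  2  3  4  5  6  6  6  6  6  6
 1  0  1  2  3  4  5  6  7  7  7  7  7
 2  0  1  2  3  4  5  6  7  8  8  8  8
 0  0  1  2  3  4  5  6  7  8  8  9  9
 1  0  1  2  3  4  5  6  7  8  9  9  9
 0  0  1  2  3  4  5  6  7  8  9 10 10
 2  0  1  2  3  4  5  6  7  8  9 10 10
dp[12][11] = 10. One LCS (by backtracking along matches): 0, 0, 1, 2, 2, 2, 1, 2, 0, 0.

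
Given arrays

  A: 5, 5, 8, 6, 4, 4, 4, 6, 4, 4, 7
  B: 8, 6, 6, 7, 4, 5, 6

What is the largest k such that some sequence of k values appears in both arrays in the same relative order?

Pick 8 (A #3, B #1), 6 (A #4, B #3), 4 (A #5, B #5), 6 (A #8, B #7); all 4 values appear in both, in order. Since dp[11][7] = 4, nothing longer is possible.

4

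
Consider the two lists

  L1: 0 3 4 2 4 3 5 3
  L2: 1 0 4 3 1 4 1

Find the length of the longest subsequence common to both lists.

Let dp[i][j] be the LCS length of the first i values of L1 and the first j values of L2. dp[i][j] = dp[i-1][j-1]+1 when the i-th and j-th values match, else max(dp[i-1][j], dp[i][j-1]).
    ·  1  0  4  3  1  4  1
 ·  0  0  0  0  0  0  0  0
 0  0  0  1  1  1  1  1  1
 3  0  0  1  1  2  2  2  2
 4  0  0  1  2  2  2  3  3
 2  0  0  1  2  2  2  3  3
 4  0  0  1  2  2  2  3  3
 3  0  0  1  2  3  3  3  3
 5  0  0  1  2  3  3  3  3
 3  0  0  1  2  3  3  3  3
dp[8][7] = 3. One LCS (by backtracking along matches): 0, 3, 4.

3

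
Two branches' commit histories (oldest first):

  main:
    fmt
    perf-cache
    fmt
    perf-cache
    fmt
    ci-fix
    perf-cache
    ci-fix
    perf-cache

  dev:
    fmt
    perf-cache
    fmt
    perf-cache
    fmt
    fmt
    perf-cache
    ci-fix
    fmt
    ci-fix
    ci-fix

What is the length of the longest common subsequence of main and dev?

7

Taking fmt (main #1, dev #3) → perf-cache (main #2, dev #4) → fmt (main #3, dev #6) → perf-cache (main #4, dev #7) → fmt (main #5, dev #9) → ci-fix (main #6, dev #10) → ci-fix (main #8, dev #11) gives a common subsequence of length 7. dp[9][11] = 7 confirms this is the maximum.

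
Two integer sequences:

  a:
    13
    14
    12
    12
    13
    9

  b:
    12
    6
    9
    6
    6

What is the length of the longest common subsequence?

2

Let dp[i][j] be the LCS length of the first i values of a and the first j values of b. dp[i][j] = dp[i-1][j-1]+1 when the i-th and j-th values match, else max(dp[i-1][j], dp[i][j-1]).
    · 12  6  9  6  6
 ·  0  0  0  0  0  0
13  0  0  0  0  0  0
14  0  0  0  0  0  0
12  0  1  1  1  1  1
12  0  1  1  1  1  1
13  0  1  1  1  1  1
 9  0  1  1  2  2  2
dp[6][5] = 2. One LCS (by backtracking along matches): 12, 9.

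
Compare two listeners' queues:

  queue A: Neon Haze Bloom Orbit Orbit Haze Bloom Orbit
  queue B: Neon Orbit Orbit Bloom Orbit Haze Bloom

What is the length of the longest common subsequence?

Match Neon [1,1], then Bloom [3,4], then Orbit [5,5], then Haze [6,6], then Bloom [7,7] — 5 songs in the same relative order in both. The LCS DP gives dp[8][7] = 5, so this is optimal.

5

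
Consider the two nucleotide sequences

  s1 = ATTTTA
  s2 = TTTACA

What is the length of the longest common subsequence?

Let dp[i][j] be the LCS length of the first i bases of s1 and the first j bases of s2. dp[i][j] = dp[i-1][j-1]+1 when the i-th and j-th bases match, else max(dp[i-1][j], dp[i][j-1]).
    ·  T  T  T  A  C  A
 ·  0  0  0  0  0  0  0
 A  0  0  0  0  1  1  1
 T  0  1  1  1  1  1  1
 T  0  1  2  2  2  2  2
 T  0  1  2  3  3  3  3
 T  0  1  2  3  3  3  3
 A  0  1  2  3  4  4  4
dp[6][6] = 4. One LCS (by backtracking along matches): TTTA.

4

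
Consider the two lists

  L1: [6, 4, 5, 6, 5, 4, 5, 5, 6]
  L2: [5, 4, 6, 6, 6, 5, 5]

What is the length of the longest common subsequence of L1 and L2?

Let dp[i][j] be the LCS length of the first i values of L1 and the first j values of L2. dp[i][j] = dp[i-1][j-1]+1 when the i-th and j-th values match, else max(dp[i-1][j], dp[i][j-1]).
    ·  5  4  6  6  6  5  5
 ·  0  0  0  0  0  0  0  0
 6  0  0  0  1  1  1  1  1
 4  0  0  1  1  1  1  1  1
 5  0  1  1  1  1  1  2  2
 6  0  1  1  2  2  2  2  2
 5  0  1  1  2  2  2  3  3
 4  0  1  2  2  2  2  3  3
 5  0  1  2  2  2  2  3  4
 5  0  1  2  2  2  2  3  4
 6  0  1  2  3  3  3  3  4
dp[9][7] = 4. One LCS (by backtracking along matches): 6, 6, 5, 5.

4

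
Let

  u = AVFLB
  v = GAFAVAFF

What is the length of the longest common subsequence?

3

Let dp[i][j] be the LCS length of the first i characters of u and the first j characters of v. dp[i][j] = dp[i-1][j-1]+1 when the i-th and j-th characters match, else max(dp[i-1][j], dp[i][j-1]).
    ·  G  A  F  A  V  A  F  F
 ·  0  0  0  0  0  0  0  0  0
 A  0  0  1  1  1  1  1  1  1
 V  0  0  1  1  1  2  2  2  2
 F  0  0  1  2  2  2  2  3  3
 L  0  0  1  2  2  2  2  3  3
 B  0  0  1  2  2  2  2  3  3
dp[5][8] = 3. One LCS (by backtracking along matches): AVF.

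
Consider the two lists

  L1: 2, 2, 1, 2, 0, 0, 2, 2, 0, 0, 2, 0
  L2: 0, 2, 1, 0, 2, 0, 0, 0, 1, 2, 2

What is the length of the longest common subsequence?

7

Let dp[i][j] be the LCS length of the first i values of L1 and the first j values of L2. dp[i][j] = dp[i-1][j-1]+1 when the i-th and j-th values match, else max(dp[i-1][j], dp[i][j-1]).
    ·  0  2  1  0  2  0  0  0  1  2  2
 ·  0  0  0  0  0  0  0  0  0  0  0  0
 2  0  0  1  1  1  1  1  1  1  1  1  1
 2  0  0  1  1  1  2  2  2  2  2  2  2
 1  0  0  1  2  2  2  2  2  2  3  3  3
 2  0  0  1  2  2  3  3  3  3  3  4  4
 0  0  1  1  2  3  3  4  4  4  4  4  4
 0  0  1  1  2  3  3  4  5  5  5  5  5
 2  0  1  2  2  3  4  4  5  5  5  6  6
 2  0  1  2  2  3  4  4  5  5  5  6  7
 0  0  1  2  2  3  4  5  5  6  6  6  7
 0  0  1  2  2  3  4  5  6  6  6  6  7
 2  0  1  2  2  3  4  5  6  6  6  7  7
 0  0  1  2  2  3  4  5  6  7  7  7  7
dp[12][11] = 7. One LCS (by backtracking along matches): 2, 1, 2, 0, 0, 2, 2.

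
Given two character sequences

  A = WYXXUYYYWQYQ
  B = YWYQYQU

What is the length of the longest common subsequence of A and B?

Taking W at A[1]=B[2]; then Y at A[8]=B[3]; then Q at A[10]=B[4]; then Y at A[11]=B[5]; then Q at A[12]=B[6] gives a common subsequence of length 5. dp[12][7] = 5 confirms this is the maximum.

5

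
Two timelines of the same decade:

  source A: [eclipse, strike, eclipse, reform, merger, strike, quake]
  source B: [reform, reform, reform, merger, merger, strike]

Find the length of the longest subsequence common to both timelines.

Pick reform [4,3] → merger [5,5] → strike [6,6]; all 3 events appear in both, in order. Since dp[7][6] = 3, nothing longer is possible.

3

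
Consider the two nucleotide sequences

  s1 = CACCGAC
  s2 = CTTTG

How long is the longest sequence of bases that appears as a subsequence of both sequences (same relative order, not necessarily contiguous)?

2

Let dp[i][j] be the LCS length of the first i bases of s1 and the first j bases of s2. dp[i][j] = dp[i-1][j-1]+1 when the i-th and j-th bases match, else max(dp[i-1][j], dp[i][j-1]).
    ·  C  T  T  T  G
 ·  0  0  0  0  0  0
 C  0  1  1  1  1  1
 A  0  1  1  1  1  1
 C  0  1  1  1  1  1
 C  0  1  1  1  1  1
 G  0  1  1  1  1  2
 A  0  1  1  1  1  2
 C  0  1  1  1  1  2
dp[7][5] = 2. One LCS (by backtracking along matches): CG.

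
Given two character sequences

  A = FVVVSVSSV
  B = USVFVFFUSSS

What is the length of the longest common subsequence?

5

Match F (A #1, B #4) → V (A #2, B #5) → S (A #5, B #9) → S (A #7, B #10) → S (A #8, B #11) — 5 characters in the same relative order in both. Since dp[9][11] = 5, nothing longer is possible.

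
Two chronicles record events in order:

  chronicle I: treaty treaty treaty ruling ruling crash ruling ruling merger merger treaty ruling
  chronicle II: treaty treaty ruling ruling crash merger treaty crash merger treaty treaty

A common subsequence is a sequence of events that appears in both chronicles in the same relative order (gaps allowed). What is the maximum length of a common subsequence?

8

Match treaty at chronicle I[2]=chronicle II[1]; then treaty at chronicle I[3]=chronicle II[2]; then ruling at chronicle I[4]=chronicle II[3]; then ruling at chronicle I[5]=chronicle II[4]; then crash at chronicle I[6]=chronicle II[5]; then merger at chronicle I[9]=chronicle II[6]; then merger at chronicle I[10]=chronicle II[9]; then treaty at chronicle I[11]=chronicle II[11] — 8 events in the same relative order in both, and the DP table's final entry dp[12][11] is also 8, so no common subsequence is longer.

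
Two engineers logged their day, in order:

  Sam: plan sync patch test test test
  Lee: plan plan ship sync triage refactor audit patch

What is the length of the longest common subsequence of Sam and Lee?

Match plan (Sam #1, Lee #2), sync (Sam #2, Lee #4), patch (Sam #3, Lee #8) — 3 tasks in the same relative order in both. The LCS DP gives dp[6][8] = 3, so this is optimal.

3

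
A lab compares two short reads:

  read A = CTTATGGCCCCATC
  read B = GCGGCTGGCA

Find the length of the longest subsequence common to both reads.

Let dp[i][j] be the LCS length of the first i bases of read A and the first j bases of read B. dp[i][j] = dp[i-1][j-1]+1 when the i-th and j-th bases match, else max(dp[i-1][j], dp[i][j-1]).
    ·  G  C  G  G  C  T  G  G  C  A
 ·  0  0  0  0  0  0  0  0  0  0  0
 C  0  0  1  1  1  1  1  1  1  1  1
 T  0  0  1  1  1  1  2  2  2  2  2
 T  0  0  1  1  1  1  2  2  2  2  2
 A  0  0  1  1  1  1  2  2  2  2  3
 T  0  0  1  1  1  1  2  2  2  2  3
 G  0  1  1  2  2  2  2  3  3  3  3
 G  0  1  1  2  3  3  3  3  4  4  4
 C  0  1  2  2  3  4  4  4  4  5  5
 C  0  1  2  2  3  4  4  4  4  5  5
 C  0  1  2  2  3  4  4  4  4  5  5
 C  0  1  2  2  3  4  4  4  4  5  5
 A  0  1  2  2  3  4  4  4  4  5  6
 T  0  1  2  2  3  4  5  5  5  5  6
 C  0  1  2  2  3  4  5  5  5  6  6
dp[14][10] = 6. One LCS (by backtracking along matches): CTGGCA.

6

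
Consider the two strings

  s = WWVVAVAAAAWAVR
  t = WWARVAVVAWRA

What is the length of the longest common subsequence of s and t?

8

Pick W at s[1]=t[1]; then W at s[2]=t[2]; then V at s[3]=t[5]; then V at s[4]=t[7]; then V at s[6]=t[8]; then A at s[10]=t[9]; then W at s[11]=t[10]; then A at s[12]=t[12]; all 8 characters appear in both, in order. dp[14][12] = 8 confirms this is the maximum.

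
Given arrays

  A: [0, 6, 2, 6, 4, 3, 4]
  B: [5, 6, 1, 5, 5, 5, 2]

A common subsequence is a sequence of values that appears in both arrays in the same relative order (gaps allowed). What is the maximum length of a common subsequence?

2

One common subsequence of length 2: 6 at A[2]=B[2], then 2 at A[3]=B[7]. Since dp[7][7] = 2, nothing longer is possible.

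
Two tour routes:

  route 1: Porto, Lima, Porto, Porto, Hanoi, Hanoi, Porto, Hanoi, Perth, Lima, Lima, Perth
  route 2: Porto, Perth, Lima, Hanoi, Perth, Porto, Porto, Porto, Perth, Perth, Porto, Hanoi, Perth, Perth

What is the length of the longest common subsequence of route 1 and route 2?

Taking Porto [1,1], Lima [2,3], Porto [3,7], Porto [4,8], Porto [7,11], Hanoi [8,12], Perth [9,13], Perth [12,14] gives a common subsequence of length 8. dp[12][14] = 8 confirms this is the maximum.

8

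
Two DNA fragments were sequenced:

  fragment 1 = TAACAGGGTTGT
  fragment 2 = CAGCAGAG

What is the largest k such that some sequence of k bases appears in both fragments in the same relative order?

5

One common subsequence of length 5: A [2,2], then C [4,4], then A [5,5], then G [6,6], then G [11,8]. dp[12][8] = 5 confirms this is the maximum.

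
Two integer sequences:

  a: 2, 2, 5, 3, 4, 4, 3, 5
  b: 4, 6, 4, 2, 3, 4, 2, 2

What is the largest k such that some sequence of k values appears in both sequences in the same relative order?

Let dp[i][j] be the LCS length of the first i values of a and the first j values of b. dp[i][j] = dp[i-1][j-1]+1 when the i-th and j-th values match, else max(dp[i-1][j], dp[i][j-1]).
    ·  4  6  4  2  3  4  2  2
 ·  0  0  0  0  0  0  0  0  0
 2  0  0  0  0  1  1  1  1  1
 2  0  0  0  0  1  1  1  2  2
 5  0  0  0  0  1  1  1  2  2
 3  0  0  0  0  1  2  2  2  2
 4  0  1  1  1  1  2  3  3  3
 4  0  1  1  2  2  2  3  3  3
 3  0  1  1  2  2  3  3  3  3
 5  0  1  1  2  2  3  3  3  3
dp[8][8] = 3. One LCS (by backtracking along matches): 2, 3, 4.

3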